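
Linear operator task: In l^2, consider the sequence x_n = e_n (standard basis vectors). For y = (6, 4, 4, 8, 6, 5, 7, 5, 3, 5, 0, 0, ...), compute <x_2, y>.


x_2 = e_2 is the standard basis vector with 1 in position 2.
<x_2, y> = y_2 = 4
As n -> infinity, <x_n, y> -> 0, confirming weak convergence of (x_n) to 0.

4


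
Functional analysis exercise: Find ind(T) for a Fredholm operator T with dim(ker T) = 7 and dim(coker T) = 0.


The Fredholm index is defined as ind(T) = dim(ker T) - dim(coker T)
= 7 - 0
= 7

7


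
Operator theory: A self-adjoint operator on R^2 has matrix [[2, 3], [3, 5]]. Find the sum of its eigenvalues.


For a self-adjoint (symmetric) matrix, the eigenvalues are real.
The sum of eigenvalues equals the trace of the matrix.
trace = 2 + 5 = 7

7


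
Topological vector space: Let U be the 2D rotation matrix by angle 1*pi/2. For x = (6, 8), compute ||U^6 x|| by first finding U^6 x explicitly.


U is a rotation by theta = 1*pi/2
U^6 = rotation by 6*theta = 6*pi/2 = 2*pi/2 (mod 2*pi)
cos(2*pi/2) = -1.0000, sin(2*pi/2) = 0.0000
U^6 x = (-1.0000 * 6 - 0.0000 * 8, 0.0000 * 6 + -1.0000 * 8)
= (-6.0000, -8.0000)
||U^6 x|| = sqrt((-6.0000)^2 + (-8.0000)^2) = sqrt(100.0000) = 10.0000

10.0000


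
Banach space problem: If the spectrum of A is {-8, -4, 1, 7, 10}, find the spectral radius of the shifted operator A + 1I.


Spectrum of A + 1I = {-7, -3, 2, 8, 11}
Spectral radius = max |lambda| over the shifted spectrum
= max(7, 3, 2, 8, 11) = 11

11


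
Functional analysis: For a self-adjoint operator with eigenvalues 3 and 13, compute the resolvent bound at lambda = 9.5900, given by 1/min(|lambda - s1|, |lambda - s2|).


dist(9.5900, {3, 13}) = min(|9.5900 - 3|, |9.5900 - 13|)
= min(6.5900, 3.4100) = 3.4100
Resolvent bound = 1/3.4100 = 0.2933

0.2933


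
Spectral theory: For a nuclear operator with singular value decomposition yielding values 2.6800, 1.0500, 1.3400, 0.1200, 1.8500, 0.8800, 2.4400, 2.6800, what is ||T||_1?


The nuclear norm is the sum of all singular values.
||T||_1 = 2.6800 + 1.0500 + 1.3400 + 0.1200 + 1.8500 + 0.8800 + 2.4400 + 2.6800
= 13.0400

13.0400


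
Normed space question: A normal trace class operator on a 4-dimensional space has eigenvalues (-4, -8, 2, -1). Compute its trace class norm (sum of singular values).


For a normal operator, singular values equal |eigenvalues|.
Trace norm = sum |lambda_i| = 4 + 8 + 2 + 1
= 15

15


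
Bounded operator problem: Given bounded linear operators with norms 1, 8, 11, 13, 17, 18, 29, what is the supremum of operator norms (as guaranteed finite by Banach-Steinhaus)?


By the Uniform Boundedness Principle, the supremum of norms is finite.
sup_k ||T_k|| = max(1, 8, 11, 13, 17, 18, 29) = 29

29


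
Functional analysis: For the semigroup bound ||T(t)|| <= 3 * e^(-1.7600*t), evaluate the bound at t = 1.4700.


||T(1.4700)|| <= 3 * exp(-1.7600 * 1.4700)
= 3 * exp(-2.5872)
= 3 * 0.0752
= 0.2257

0.2257


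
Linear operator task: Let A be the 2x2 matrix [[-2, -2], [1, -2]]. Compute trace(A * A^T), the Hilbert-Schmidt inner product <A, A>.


trace(A * A^T) = sum of squares of all entries
= (-2)^2 + (-2)^2 + 1^2 + (-2)^2
= 4 + 4 + 1 + 4
= 13

13


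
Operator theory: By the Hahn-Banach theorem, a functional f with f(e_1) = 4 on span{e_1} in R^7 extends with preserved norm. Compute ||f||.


The norm of f is given by ||f|| = sup_{||x||=1} |f(x)|.
On span{e_1}, ||e_1|| = 1, so ||f|| = |f(e_1)| / ||e_1||
= |4| / 1 = 4.0000

4.0000


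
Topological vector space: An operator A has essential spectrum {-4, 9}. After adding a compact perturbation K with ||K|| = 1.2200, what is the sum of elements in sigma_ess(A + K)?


By Weyl's theorem, the essential spectrum is invariant under compact perturbations.
sigma_ess(A + K) = sigma_ess(A) = {-4, 9}
Sum = -4 + 9 = 5

5


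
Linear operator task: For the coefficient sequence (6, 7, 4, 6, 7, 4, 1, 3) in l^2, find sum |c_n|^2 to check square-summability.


sum |c_n|^2 = 6^2 + 7^2 + 4^2 + 6^2 + 7^2 + 4^2 + 1^2 + 3^2
= 36 + 49 + 16 + 36 + 49 + 16 + 1 + 9
= 212

212


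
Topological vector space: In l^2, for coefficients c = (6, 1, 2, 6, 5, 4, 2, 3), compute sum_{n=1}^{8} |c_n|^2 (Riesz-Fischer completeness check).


sum |c_n|^2 = 6^2 + 1^2 + 2^2 + 6^2 + 5^2 + 4^2 + 2^2 + 3^2
= 36 + 1 + 4 + 36 + 25 + 16 + 4 + 9
= 131

131


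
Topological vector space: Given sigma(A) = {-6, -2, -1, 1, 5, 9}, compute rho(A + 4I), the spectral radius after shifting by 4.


Spectrum of A + 4I = {-2, 2, 3, 5, 9, 13}
Spectral radius = max |lambda| over the shifted spectrum
= max(2, 2, 3, 5, 9, 13) = 13

13


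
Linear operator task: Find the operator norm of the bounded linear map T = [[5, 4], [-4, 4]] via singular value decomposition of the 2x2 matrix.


A^T A = [[41, 4], [4, 32]]
trace(A^T A) = 73, det(A^T A) = 1296
discriminant = 73^2 - 4*1296 = 145
Largest eigenvalue of A^T A = (trace + sqrt(disc))/2 = 42.5208
||T|| = sqrt(42.5208) = 6.5208

6.5208


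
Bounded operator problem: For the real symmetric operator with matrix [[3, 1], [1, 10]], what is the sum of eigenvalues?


For a self-adjoint (symmetric) matrix, the eigenvalues are real.
The sum of eigenvalues equals the trace of the matrix.
trace = 3 + 10 = 13

13


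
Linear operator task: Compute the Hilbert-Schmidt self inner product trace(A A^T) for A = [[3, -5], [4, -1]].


trace(A * A^T) = sum of squares of all entries
= 3^2 + (-5)^2 + 4^2 + (-1)^2
= 9 + 25 + 16 + 1
= 51

51


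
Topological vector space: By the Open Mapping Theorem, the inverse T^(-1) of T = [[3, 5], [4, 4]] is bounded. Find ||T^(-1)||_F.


det(T) = 3*4 - 5*4 = -8
T^(-1) = (1/-8) * [[4, -5], [-4, 3]] = [[-0.5000, 0.6250], [0.5000, -0.3750]]
||T^(-1)||_F^2 = (-0.5000)^2 + 0.6250^2 + 0.5000^2 + (-0.3750)^2 = 1.0312
||T^(-1)||_F = sqrt(1.0312) = 1.0155

1.0155


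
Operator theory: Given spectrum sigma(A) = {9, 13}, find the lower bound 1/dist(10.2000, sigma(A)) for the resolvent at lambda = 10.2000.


dist(10.2000, {9, 13}) = min(|10.2000 - 9|, |10.2000 - 13|)
= min(1.2000, 2.8000) = 1.2000
Resolvent bound = 1/1.2000 = 0.8333

0.8333


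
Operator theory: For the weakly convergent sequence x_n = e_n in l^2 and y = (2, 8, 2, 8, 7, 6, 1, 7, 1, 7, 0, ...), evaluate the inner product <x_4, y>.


x_4 = e_4 is the standard basis vector with 1 in position 4.
<x_4, y> = y_4 = 8
As n -> infinity, <x_n, y> -> 0, confirming weak convergence of (x_n) to 0.

8


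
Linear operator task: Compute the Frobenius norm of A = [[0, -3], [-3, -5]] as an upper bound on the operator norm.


||A||_F^2 = sum a_ij^2
= 0^2 + (-3)^2 + (-3)^2 + (-5)^2
= 0 + 9 + 9 + 25 = 43
||A||_F = sqrt(43) = 6.5574

6.5574


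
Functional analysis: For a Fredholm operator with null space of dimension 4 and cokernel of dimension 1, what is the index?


The Fredholm index is defined as ind(T) = dim(ker T) - dim(coker T)
= 4 - 1
= 3

3


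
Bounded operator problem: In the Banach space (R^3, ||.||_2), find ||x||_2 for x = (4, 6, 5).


The l^2 norm = (sum |x_i|^2)^(1/2)
Sum of 2th powers = 16 + 36 + 25 = 77
||x||_2 = (77)^(1/2) = 8.7750

8.7750


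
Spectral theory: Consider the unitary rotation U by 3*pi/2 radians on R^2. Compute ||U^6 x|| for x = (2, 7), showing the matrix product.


U is a rotation by theta = 3*pi/2
U^6 = rotation by 6*theta = 18*pi/2 = 2*pi/2 (mod 2*pi)
cos(2*pi/2) = -1.0000, sin(2*pi/2) = 0.0000
U^6 x = (-1.0000 * 2 - 0.0000 * 7, 0.0000 * 2 + -1.0000 * 7)
= (-2.0000, -7.0000)
||U^6 x|| = sqrt((-2.0000)^2 + (-7.0000)^2) = sqrt(53.0000) = 7.2801

7.2801


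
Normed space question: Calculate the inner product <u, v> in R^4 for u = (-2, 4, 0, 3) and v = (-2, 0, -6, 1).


Computing the standard inner product <u, v> = sum u_i * v_i
= -2*-2 + 4*0 + 0*-6 + 3*1
= 4 + 0 + 0 + 3
= 7

7


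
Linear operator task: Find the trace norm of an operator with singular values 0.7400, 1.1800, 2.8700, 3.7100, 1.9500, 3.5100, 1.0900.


The nuclear norm is the sum of all singular values.
||T||_1 = 0.7400 + 1.1800 + 2.8700 + 3.7100 + 1.9500 + 3.5100 + 1.0900
= 15.0500

15.0500


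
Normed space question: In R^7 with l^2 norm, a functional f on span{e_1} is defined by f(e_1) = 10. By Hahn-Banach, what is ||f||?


The norm of f is given by ||f|| = sup_{||x||=1} |f(x)|.
On span{e_1}, ||e_1|| = 1, so ||f|| = |f(e_1)| / ||e_1||
= |10| / 1 = 10.0000

10.0000


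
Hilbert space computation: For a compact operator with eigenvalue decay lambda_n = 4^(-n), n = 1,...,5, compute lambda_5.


The eigenvalue formula gives lambda_5 = 1/4^5
= 1/1024
= 9.7656e-04

9.7656e-04


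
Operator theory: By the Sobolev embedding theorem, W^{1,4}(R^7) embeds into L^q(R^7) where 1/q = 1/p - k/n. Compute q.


Using the Sobolev embedding formula: 1/q = 1/p - k/n
1/q = 1/4 - 1/7 = 3/28
q = 1/(3/28) = 28/3 = 9.3333

9.3333


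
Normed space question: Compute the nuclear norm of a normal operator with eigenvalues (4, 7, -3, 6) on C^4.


For a normal operator, singular values equal |eigenvalues|.
Trace norm = sum |lambda_i| = 4 + 7 + 3 + 6
= 20

20


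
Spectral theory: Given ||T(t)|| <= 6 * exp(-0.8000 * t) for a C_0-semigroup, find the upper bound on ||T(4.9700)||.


||T(4.9700)|| <= 6 * exp(-0.8000 * 4.9700)
= 6 * exp(-3.9760)
= 6 * 0.0188
= 0.1126

0.1126


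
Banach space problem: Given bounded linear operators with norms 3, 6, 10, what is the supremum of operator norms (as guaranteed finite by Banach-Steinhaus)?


By the Uniform Boundedness Principle, the supremum of norms is finite.
sup_k ||T_k|| = max(3, 6, 10) = 10

10


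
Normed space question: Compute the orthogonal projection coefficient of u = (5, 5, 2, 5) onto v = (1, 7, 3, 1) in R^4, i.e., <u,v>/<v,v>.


Computing <u,v> = 5*1 + 5*7 + 2*3 + 5*1 = 51
Computing <v,v> = 1^2 + 7^2 + 3^2 + 1^2 = 60
Projection coefficient = 51/60 = 0.8500

0.8500


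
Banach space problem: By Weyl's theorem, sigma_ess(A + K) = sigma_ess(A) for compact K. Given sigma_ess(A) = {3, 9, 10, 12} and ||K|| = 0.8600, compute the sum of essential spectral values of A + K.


By Weyl's theorem, the essential spectrum is invariant under compact perturbations.
sigma_ess(A + K) = sigma_ess(A) = {3, 9, 10, 12}
Sum = 3 + 9 + 10 + 12 = 34

34


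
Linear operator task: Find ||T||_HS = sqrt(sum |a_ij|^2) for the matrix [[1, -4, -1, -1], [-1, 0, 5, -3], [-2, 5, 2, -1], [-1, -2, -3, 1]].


The Hilbert-Schmidt norm is sqrt(sum of squares of all entries).
Sum of squares = 1^2 + (-4)^2 + (-1)^2 + (-1)^2 + (-1)^2 + 0^2 + 5^2 + (-3)^2 + (-2)^2 + 5^2 + 2^2 + (-1)^2 + (-1)^2 + (-2)^2 + (-3)^2 + 1^2
= 1 + 16 + 1 + 1 + 1 + 0 + 25 + 9 + 4 + 25 + 4 + 1 + 1 + 4 + 9 + 1 = 103
||T||_HS = sqrt(103) = 10.1489

10.1489


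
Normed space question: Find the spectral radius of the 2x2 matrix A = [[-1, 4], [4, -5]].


For a 2x2 matrix, eigenvalues satisfy lambda^2 - (trace)*lambda + det = 0
trace = -1 + -5 = -6
det = -1*-5 - 4*4 = -11
discriminant = (-6)^2 - 4*(-11) = 80
spectral radius = max |eigenvalue| = 7.4721

7.4721


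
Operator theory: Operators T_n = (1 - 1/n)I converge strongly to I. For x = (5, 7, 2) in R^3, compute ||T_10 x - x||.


T_10 x - x = (1 - 1/10)x - x = -x/10
||x|| = sqrt(78) = 8.8318
||T_10 x - x|| = ||x||/10 = 8.8318/10 = 0.8832

0.8832


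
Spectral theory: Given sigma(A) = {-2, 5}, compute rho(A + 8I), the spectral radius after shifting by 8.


Spectrum of A + 8I = {6, 13}
Spectral radius = max |lambda| over the shifted spectrum
= max(6, 13) = 13

13


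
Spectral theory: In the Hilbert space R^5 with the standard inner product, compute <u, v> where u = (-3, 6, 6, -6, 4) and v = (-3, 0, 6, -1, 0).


Computing the standard inner product <u, v> = sum u_i * v_i
= -3*-3 + 6*0 + 6*6 + -6*-1 + 4*0
= 9 + 0 + 36 + 6 + 0
= 51

51


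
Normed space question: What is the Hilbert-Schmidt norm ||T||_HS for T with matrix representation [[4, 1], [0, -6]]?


The Hilbert-Schmidt norm is sqrt(sum of squares of all entries).
Sum of squares = 4^2 + 1^2 + 0^2 + (-6)^2
= 16 + 1 + 0 + 36 = 53
||T||_HS = sqrt(53) = 7.2801

7.2801


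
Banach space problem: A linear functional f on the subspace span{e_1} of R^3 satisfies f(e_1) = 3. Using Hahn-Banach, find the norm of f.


The norm of f is given by ||f|| = sup_{||x||=1} |f(x)|.
On span{e_1}, ||e_1|| = 1, so ||f|| = |f(e_1)| / ||e_1||
= |3| / 1 = 3.0000

3.0000


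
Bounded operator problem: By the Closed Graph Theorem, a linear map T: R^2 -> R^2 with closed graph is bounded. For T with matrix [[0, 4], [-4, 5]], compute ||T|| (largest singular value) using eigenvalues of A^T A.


A^T A = [[16, -20], [-20, 41]]
trace(A^T A) = 57, det(A^T A) = 256
discriminant = 57^2 - 4*256 = 2225
Largest eigenvalue of A^T A = (trace + sqrt(disc))/2 = 52.0850
||T|| = sqrt(52.0850) = 7.2170

7.2170


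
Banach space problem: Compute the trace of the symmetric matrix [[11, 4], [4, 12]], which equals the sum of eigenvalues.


For a self-adjoint (symmetric) matrix, the eigenvalues are real.
The sum of eigenvalues equals the trace of the matrix.
trace = 11 + 12 = 23

23


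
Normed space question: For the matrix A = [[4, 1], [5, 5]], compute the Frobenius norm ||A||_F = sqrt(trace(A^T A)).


||A||_F^2 = sum a_ij^2
= 4^2 + 1^2 + 5^2 + 5^2
= 16 + 1 + 25 + 25 = 67
||A||_F = sqrt(67) = 8.1854

8.1854


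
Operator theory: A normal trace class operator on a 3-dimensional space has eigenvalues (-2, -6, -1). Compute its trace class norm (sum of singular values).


For a normal operator, singular values equal |eigenvalues|.
Trace norm = sum |lambda_i| = 2 + 6 + 1
= 9

9


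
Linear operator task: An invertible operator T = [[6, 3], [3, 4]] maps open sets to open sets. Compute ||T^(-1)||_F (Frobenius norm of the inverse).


det(T) = 6*4 - 3*3 = 15
T^(-1) = (1/15) * [[4, -3], [-3, 6]] = [[0.2667, -0.2000], [-0.2000, 0.4000]]
||T^(-1)||_F^2 = 0.2667^2 + (-0.2000)^2 + (-0.2000)^2 + 0.4000^2 = 0.3111
||T^(-1)||_F = sqrt(0.3111) = 0.5578

0.5578


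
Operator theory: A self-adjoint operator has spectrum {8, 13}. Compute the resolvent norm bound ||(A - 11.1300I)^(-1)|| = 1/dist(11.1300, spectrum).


dist(11.1300, {8, 13}) = min(|11.1300 - 8|, |11.1300 - 13|)
= min(3.1300, 1.8700) = 1.8700
Resolvent bound = 1/1.8700 = 0.5348

0.5348


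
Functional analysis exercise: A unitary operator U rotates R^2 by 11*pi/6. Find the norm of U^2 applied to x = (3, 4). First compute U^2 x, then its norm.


U is a rotation by theta = 11*pi/6
U^2 = rotation by 2*theta = 22*pi/6 = 10*pi/6 (mod 2*pi)
cos(10*pi/6) = 0.5000, sin(10*pi/6) = -0.8660
U^2 x = (0.5000 * 3 - -0.8660 * 4, -0.8660 * 3 + 0.5000 * 4)
= (4.9641, -0.5981)
||U^2 x|| = sqrt(4.9641^2 + (-0.5981)^2) = sqrt(25.0000) = 5.0000

5.0000


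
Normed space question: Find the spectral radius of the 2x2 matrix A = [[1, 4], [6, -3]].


For a 2x2 matrix, eigenvalues satisfy lambda^2 - (trace)*lambda + det = 0
trace = 1 + -3 = -2
det = 1*-3 - 4*6 = -27
discriminant = (-2)^2 - 4*(-27) = 112
spectral radius = max |eigenvalue| = 6.2915

6.2915


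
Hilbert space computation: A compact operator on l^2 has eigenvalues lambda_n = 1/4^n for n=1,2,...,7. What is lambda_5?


The eigenvalue formula gives lambda_5 = 1/4^5
= 1/1024
= 9.7656e-04

9.7656e-04


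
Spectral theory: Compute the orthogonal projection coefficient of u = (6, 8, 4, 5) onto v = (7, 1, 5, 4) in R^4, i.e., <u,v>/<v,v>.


Computing <u,v> = 6*7 + 8*1 + 4*5 + 5*4 = 90
Computing <v,v> = 7^2 + 1^2 + 5^2 + 4^2 = 91
Projection coefficient = 90/91 = 0.9890

0.9890


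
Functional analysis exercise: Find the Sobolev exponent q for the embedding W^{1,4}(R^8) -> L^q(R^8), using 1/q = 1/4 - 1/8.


Using the Sobolev embedding formula: 1/q = 1/p - k/n
1/q = 1/4 - 1/8 = 1/8
q = 1/(1/8) = 8

8.0000


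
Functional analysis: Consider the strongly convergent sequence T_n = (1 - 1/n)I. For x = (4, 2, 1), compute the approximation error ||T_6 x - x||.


T_6 x - x = (1 - 1/6)x - x = -x/6
||x|| = sqrt(21) = 4.5826
||T_6 x - x|| = ||x||/6 = 4.5826/6 = 0.7638

0.7638


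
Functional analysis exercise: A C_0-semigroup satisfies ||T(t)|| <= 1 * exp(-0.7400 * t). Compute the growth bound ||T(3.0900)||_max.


||T(3.0900)|| <= 1 * exp(-0.7400 * 3.0900)
= 1 * exp(-2.2866)
= 1 * 0.1016
= 0.1016

0.1016


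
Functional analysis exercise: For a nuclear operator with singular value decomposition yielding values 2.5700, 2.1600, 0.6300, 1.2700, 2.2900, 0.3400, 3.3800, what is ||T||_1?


The nuclear norm is the sum of all singular values.
||T||_1 = 2.5700 + 2.1600 + 0.6300 + 1.2700 + 2.2900 + 0.3400 + 3.3800
= 12.6400

12.6400


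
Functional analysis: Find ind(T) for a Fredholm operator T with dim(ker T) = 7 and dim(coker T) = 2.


The Fredholm index is defined as ind(T) = dim(ker T) - dim(coker T)
= 7 - 2
= 5

5


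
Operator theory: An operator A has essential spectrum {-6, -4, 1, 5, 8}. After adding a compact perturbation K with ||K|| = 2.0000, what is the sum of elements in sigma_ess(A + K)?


By Weyl's theorem, the essential spectrum is invariant under compact perturbations.
sigma_ess(A + K) = sigma_ess(A) = {-6, -4, 1, 5, 8}
Sum = -6 + -4 + 1 + 5 + 8 = 4

4


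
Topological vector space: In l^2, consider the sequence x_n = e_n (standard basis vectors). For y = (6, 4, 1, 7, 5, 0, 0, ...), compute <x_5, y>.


x_5 = e_5 is the standard basis vector with 1 in position 5.
<x_5, y> = y_5 = 5
As n -> infinity, <x_n, y> -> 0, confirming weak convergence of (x_n) to 0.

5


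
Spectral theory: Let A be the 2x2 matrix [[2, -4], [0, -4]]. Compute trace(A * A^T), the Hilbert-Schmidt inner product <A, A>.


trace(A * A^T) = sum of squares of all entries
= 2^2 + (-4)^2 + 0^2 + (-4)^2
= 4 + 16 + 0 + 16
= 36

36


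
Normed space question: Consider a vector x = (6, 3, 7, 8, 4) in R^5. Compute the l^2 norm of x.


The l^2 norm = (sum |x_i|^2)^(1/2)
Sum of 2th powers = 36 + 9 + 49 + 64 + 16 = 174
||x||_2 = (174)^(1/2) = 13.1909

13.1909


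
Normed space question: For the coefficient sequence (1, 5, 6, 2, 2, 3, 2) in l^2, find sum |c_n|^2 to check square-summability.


sum |c_n|^2 = 1^2 + 5^2 + 6^2 + 2^2 + 2^2 + 3^2 + 2^2
= 1 + 25 + 36 + 4 + 4 + 9 + 4
= 83

83


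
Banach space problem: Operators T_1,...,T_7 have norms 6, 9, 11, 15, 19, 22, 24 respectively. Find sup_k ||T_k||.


By the Uniform Boundedness Principle, the supremum of norms is finite.
sup_k ||T_k|| = max(6, 9, 11, 15, 19, 22, 24) = 24

24


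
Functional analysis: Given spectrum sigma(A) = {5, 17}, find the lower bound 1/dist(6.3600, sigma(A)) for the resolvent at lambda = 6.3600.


dist(6.3600, {5, 17}) = min(|6.3600 - 5|, |6.3600 - 17|)
= min(1.3600, 10.6400) = 1.3600
Resolvent bound = 1/1.3600 = 0.7353

0.7353


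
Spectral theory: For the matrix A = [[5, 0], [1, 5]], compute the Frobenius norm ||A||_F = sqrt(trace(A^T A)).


||A||_F^2 = sum a_ij^2
= 5^2 + 0^2 + 1^2 + 5^2
= 25 + 0 + 1 + 25 = 51
||A||_F = sqrt(51) = 7.1414

7.1414


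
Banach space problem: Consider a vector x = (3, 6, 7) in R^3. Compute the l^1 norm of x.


The l^1 norm equals the sum of absolute values of all components.
||x||_1 = 3 + 6 + 7
= 16

16.0000


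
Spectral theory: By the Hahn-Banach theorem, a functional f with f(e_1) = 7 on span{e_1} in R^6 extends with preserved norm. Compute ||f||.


The norm of f is given by ||f|| = sup_{||x||=1} |f(x)|.
On span{e_1}, ||e_1|| = 1, so ||f|| = |f(e_1)| / ||e_1||
= |7| / 1 = 7.0000

7.0000


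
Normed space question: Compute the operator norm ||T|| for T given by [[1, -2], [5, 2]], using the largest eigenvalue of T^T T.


A^T A = [[26, 8], [8, 8]]
trace(A^T A) = 34, det(A^T A) = 144
discriminant = 34^2 - 4*144 = 580
Largest eigenvalue of A^T A = (trace + sqrt(disc))/2 = 29.0416
||T|| = sqrt(29.0416) = 5.3890

5.3890


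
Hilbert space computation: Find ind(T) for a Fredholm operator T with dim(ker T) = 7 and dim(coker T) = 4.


The Fredholm index is defined as ind(T) = dim(ker T) - dim(coker T)
= 7 - 4
= 3

3


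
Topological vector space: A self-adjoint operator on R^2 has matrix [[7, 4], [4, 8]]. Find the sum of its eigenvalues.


For a self-adjoint (symmetric) matrix, the eigenvalues are real.
The sum of eigenvalues equals the trace of the matrix.
trace = 7 + 8 = 15

15


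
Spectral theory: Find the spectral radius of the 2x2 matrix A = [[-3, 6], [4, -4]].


For a 2x2 matrix, eigenvalues satisfy lambda^2 - (trace)*lambda + det = 0
trace = -3 + -4 = -7
det = -3*-4 - 6*4 = -12
discriminant = (-7)^2 - 4*(-12) = 97
spectral radius = max |eigenvalue| = 8.4244

8.4244


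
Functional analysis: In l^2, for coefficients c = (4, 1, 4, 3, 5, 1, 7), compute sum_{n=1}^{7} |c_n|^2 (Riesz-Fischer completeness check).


sum |c_n|^2 = 4^2 + 1^2 + 4^2 + 3^2 + 5^2 + 1^2 + 7^2
= 16 + 1 + 16 + 9 + 25 + 1 + 49
= 117

117


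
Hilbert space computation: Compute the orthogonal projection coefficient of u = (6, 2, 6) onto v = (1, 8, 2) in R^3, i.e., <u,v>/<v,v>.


Computing <u,v> = 6*1 + 2*8 + 6*2 = 34
Computing <v,v> = 1^2 + 8^2 + 2^2 = 69
Projection coefficient = 34/69 = 0.4928

0.4928


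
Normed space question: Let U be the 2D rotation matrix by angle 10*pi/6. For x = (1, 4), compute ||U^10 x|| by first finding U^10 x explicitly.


U is a rotation by theta = 10*pi/6
U^10 = rotation by 10*theta = 100*pi/6 = 4*pi/6 (mod 2*pi)
cos(4*pi/6) = -0.5000, sin(4*pi/6) = 0.8660
U^10 x = (-0.5000 * 1 - 0.8660 * 4, 0.8660 * 1 + -0.5000 * 4)
= (-3.9641, -1.1340)
||U^10 x|| = sqrt((-3.9641)^2 + (-1.1340)^2) = sqrt(17.0000) = 4.1231

4.1231


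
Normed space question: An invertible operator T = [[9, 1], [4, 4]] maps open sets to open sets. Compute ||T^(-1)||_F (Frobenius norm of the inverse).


det(T) = 9*4 - 1*4 = 32
T^(-1) = (1/32) * [[4, -1], [-4, 9]] = [[0.1250, -0.0312], [-0.1250, 0.2812]]
||T^(-1)||_F^2 = 0.1250^2 + (-0.0312)^2 + (-0.1250)^2 + 0.2812^2 = 0.1113
||T^(-1)||_F = sqrt(0.1113) = 0.3337

0.3337


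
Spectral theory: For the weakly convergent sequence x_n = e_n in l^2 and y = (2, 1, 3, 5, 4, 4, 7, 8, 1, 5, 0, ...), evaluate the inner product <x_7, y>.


x_7 = e_7 is the standard basis vector with 1 in position 7.
<x_7, y> = y_7 = 7
As n -> infinity, <x_n, y> -> 0, confirming weak convergence of (x_n) to 0.

7


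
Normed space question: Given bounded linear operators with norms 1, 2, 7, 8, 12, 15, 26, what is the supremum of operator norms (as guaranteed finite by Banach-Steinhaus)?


By the Uniform Boundedness Principle, the supremum of norms is finite.
sup_k ||T_k|| = max(1, 2, 7, 8, 12, 15, 26) = 26

26


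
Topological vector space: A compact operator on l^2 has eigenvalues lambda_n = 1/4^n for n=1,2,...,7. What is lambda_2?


The eigenvalue formula gives lambda_2 = 1/4^2
= 1/16
= 0.0625

0.0625


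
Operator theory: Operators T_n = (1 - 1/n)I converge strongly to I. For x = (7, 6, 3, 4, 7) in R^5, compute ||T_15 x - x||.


T_15 x - x = (1 - 1/15)x - x = -x/15
||x|| = sqrt(159) = 12.6095
||T_15 x - x|| = ||x||/15 = 12.6095/15 = 0.8406

0.8406


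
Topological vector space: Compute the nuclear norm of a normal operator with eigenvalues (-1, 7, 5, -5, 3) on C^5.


For a normal operator, singular values equal |eigenvalues|.
Trace norm = sum |lambda_i| = 1 + 7 + 5 + 5 + 3
= 21

21


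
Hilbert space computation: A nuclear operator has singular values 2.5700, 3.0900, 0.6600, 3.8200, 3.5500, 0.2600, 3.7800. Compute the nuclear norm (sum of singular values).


The nuclear norm is the sum of all singular values.
||T||_1 = 2.5700 + 3.0900 + 0.6600 + 3.8200 + 3.5500 + 0.2600 + 3.7800
= 17.7300

17.7300


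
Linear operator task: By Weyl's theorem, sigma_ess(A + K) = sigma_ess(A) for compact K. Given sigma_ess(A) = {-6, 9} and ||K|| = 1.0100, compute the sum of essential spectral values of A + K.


By Weyl's theorem, the essential spectrum is invariant under compact perturbations.
sigma_ess(A + K) = sigma_ess(A) = {-6, 9}
Sum = -6 + 9 = 3

3


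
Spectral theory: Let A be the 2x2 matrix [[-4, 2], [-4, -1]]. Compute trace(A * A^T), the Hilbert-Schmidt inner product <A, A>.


trace(A * A^T) = sum of squares of all entries
= (-4)^2 + 2^2 + (-4)^2 + (-1)^2
= 16 + 4 + 16 + 1
= 37

37


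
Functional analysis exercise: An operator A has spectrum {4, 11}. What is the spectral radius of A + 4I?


Spectrum of A + 4I = {8, 15}
Spectral radius = max |lambda| over the shifted spectrum
= max(8, 15) = 15

15


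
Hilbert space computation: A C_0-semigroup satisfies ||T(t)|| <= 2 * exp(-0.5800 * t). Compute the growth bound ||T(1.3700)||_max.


||T(1.3700)|| <= 2 * exp(-0.5800 * 1.3700)
= 2 * exp(-0.7946)
= 2 * 0.4518
= 0.9035

0.9035


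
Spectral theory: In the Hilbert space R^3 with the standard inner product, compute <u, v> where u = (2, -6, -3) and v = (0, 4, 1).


Computing the standard inner product <u, v> = sum u_i * v_i
= 2*0 + -6*4 + -3*1
= 0 + -24 + -3
= -27

-27


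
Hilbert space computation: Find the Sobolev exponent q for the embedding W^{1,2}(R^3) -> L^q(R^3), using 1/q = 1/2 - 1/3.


Using the Sobolev embedding formula: 1/q = 1/p - k/n
1/q = 1/2 - 1/3 = 1/6
q = 1/(1/6) = 6

6.0000


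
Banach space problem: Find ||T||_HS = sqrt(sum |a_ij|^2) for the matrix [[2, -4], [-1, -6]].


The Hilbert-Schmidt norm is sqrt(sum of squares of all entries).
Sum of squares = 2^2 + (-4)^2 + (-1)^2 + (-6)^2
= 4 + 16 + 1 + 36 = 57
||T||_HS = sqrt(57) = 7.5498

7.5498


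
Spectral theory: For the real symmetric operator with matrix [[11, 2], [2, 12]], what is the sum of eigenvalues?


For a self-adjoint (symmetric) matrix, the eigenvalues are real.
The sum of eigenvalues equals the trace of the matrix.
trace = 11 + 12 = 23

23


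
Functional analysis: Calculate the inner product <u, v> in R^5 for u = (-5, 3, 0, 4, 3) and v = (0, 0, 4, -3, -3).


Computing the standard inner product <u, v> = sum u_i * v_i
= -5*0 + 3*0 + 0*4 + 4*-3 + 3*-3
= 0 + 0 + 0 + -12 + -9
= -21

-21


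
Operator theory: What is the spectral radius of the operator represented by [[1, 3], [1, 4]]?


For a 2x2 matrix, eigenvalues satisfy lambda^2 - (trace)*lambda + det = 0
trace = 1 + 4 = 5
det = 1*4 - 3*1 = 1
discriminant = 5^2 - 4*(1) = 21
spectral radius = max |eigenvalue| = 4.7913

4.7913


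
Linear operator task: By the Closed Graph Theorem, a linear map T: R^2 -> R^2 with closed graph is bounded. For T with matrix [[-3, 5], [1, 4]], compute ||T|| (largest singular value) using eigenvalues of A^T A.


A^T A = [[10, -11], [-11, 41]]
trace(A^T A) = 51, det(A^T A) = 289
discriminant = 51^2 - 4*289 = 1445
Largest eigenvalue of A^T A = (trace + sqrt(disc))/2 = 44.5066
||T|| = sqrt(44.5066) = 6.6713

6.6713


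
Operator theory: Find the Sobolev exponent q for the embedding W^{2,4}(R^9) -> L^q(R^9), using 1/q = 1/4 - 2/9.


Using the Sobolev embedding formula: 1/q = 1/p - k/n
1/q = 1/4 - 2/9 = 1/36
q = 1/(1/36) = 36

36.0000


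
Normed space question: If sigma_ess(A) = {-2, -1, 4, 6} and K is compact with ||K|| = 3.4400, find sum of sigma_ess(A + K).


By Weyl's theorem, the essential spectrum is invariant under compact perturbations.
sigma_ess(A + K) = sigma_ess(A) = {-2, -1, 4, 6}
Sum = -2 + -1 + 4 + 6 = 7

7


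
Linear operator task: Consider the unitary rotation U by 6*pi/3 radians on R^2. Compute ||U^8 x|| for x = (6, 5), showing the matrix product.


U is a rotation by theta = 6*pi/3
U^8 = rotation by 8*theta = 48*pi/3 = 0*pi/3 (mod 2*pi)
cos(0*pi/3) = 1.0000, sin(0*pi/3) = 0.0000
U^8 x = (1.0000 * 6 - 0.0000 * 5, 0.0000 * 6 + 1.0000 * 5)
= (6.0000, 5.0000)
||U^8 x|| = sqrt(6.0000^2 + 5.0000^2) = sqrt(61.0000) = 7.8102

7.8102


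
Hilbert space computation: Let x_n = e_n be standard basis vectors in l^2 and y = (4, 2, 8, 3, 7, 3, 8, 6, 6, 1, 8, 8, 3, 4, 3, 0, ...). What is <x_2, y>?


x_2 = e_2 is the standard basis vector with 1 in position 2.
<x_2, y> = y_2 = 2
As n -> infinity, <x_n, y> -> 0, confirming weak convergence of (x_n) to 0.

2


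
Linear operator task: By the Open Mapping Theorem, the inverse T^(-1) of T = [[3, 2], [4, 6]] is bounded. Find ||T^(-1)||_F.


det(T) = 3*6 - 2*4 = 10
T^(-1) = (1/10) * [[6, -2], [-4, 3]] = [[0.6000, -0.2000], [-0.4000, 0.3000]]
||T^(-1)||_F^2 = 0.6000^2 + (-0.2000)^2 + (-0.4000)^2 + 0.3000^2 = 0.6500
||T^(-1)||_F = sqrt(0.6500) = 0.8062

0.8062


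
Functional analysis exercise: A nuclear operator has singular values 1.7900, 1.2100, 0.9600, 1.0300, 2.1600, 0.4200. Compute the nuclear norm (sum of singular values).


The nuclear norm is the sum of all singular values.
||T||_1 = 1.7900 + 1.2100 + 0.9600 + 1.0300 + 2.1600 + 0.4200
= 7.5700

7.5700


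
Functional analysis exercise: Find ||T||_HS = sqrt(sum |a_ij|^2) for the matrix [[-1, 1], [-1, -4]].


The Hilbert-Schmidt norm is sqrt(sum of squares of all entries).
Sum of squares = (-1)^2 + 1^2 + (-1)^2 + (-4)^2
= 1 + 1 + 1 + 16 = 19
||T||_HS = sqrt(19) = 4.3589

4.3589


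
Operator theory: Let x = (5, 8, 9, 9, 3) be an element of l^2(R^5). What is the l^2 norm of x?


The l^2 norm = (sum |x_i|^2)^(1/2)
Sum of 2th powers = 25 + 64 + 81 + 81 + 9 = 260
||x||_2 = (260)^(1/2) = 16.1245

16.1245


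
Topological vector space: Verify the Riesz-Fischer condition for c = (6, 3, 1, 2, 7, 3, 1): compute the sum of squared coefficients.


sum |c_n|^2 = 6^2 + 3^2 + 1^2 + 2^2 + 7^2 + 3^2 + 1^2
= 36 + 9 + 1 + 4 + 49 + 9 + 1
= 109

109


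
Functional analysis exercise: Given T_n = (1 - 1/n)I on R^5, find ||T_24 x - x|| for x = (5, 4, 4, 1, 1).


T_24 x - x = (1 - 1/24)x - x = -x/24
||x|| = sqrt(59) = 7.6811
||T_24 x - x|| = ||x||/24 = 7.6811/24 = 0.3200

0.3200


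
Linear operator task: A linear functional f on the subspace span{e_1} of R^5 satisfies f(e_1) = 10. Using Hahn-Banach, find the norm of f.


The norm of f is given by ||f|| = sup_{||x||=1} |f(x)|.
On span{e_1}, ||e_1|| = 1, so ||f|| = |f(e_1)| / ||e_1||
= |10| / 1 = 10.0000

10.0000


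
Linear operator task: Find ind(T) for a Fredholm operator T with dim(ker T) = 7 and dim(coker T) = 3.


The Fredholm index is defined as ind(T) = dim(ker T) - dim(coker T)
= 7 - 3
= 4

4


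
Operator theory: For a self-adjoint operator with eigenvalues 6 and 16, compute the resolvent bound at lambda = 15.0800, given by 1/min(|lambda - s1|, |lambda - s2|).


dist(15.0800, {6, 16}) = min(|15.0800 - 6|, |15.0800 - 16|)
= min(9.0800, 0.9200) = 0.9200
Resolvent bound = 1/0.9200 = 1.0870

1.0870


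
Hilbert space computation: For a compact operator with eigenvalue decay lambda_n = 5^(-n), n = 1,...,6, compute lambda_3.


The eigenvalue formula gives lambda_3 = 1/5^3
= 1/125
= 0.0080

0.0080


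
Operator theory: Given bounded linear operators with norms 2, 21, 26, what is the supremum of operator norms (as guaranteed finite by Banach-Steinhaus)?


By the Uniform Boundedness Principle, the supremum of norms is finite.
sup_k ||T_k|| = max(2, 21, 26) = 26

26


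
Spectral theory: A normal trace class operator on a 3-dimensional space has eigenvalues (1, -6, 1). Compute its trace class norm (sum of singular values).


For a normal operator, singular values equal |eigenvalues|.
Trace norm = sum |lambda_i| = 1 + 6 + 1
= 8

8


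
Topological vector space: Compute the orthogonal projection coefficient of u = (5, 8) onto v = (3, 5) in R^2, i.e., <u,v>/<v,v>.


Computing <u,v> = 5*3 + 8*5 = 55
Computing <v,v> = 3^2 + 5^2 = 34
Projection coefficient = 55/34 = 1.6176

1.6176


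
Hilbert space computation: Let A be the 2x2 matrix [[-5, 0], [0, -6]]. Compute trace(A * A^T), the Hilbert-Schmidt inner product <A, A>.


trace(A * A^T) = sum of squares of all entries
= (-5)^2 + 0^2 + 0^2 + (-6)^2
= 25 + 0 + 0 + 36
= 61

61


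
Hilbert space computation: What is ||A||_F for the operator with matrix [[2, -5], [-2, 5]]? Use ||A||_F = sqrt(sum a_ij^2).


||A||_F^2 = sum a_ij^2
= 2^2 + (-5)^2 + (-2)^2 + 5^2
= 4 + 25 + 4 + 25 = 58
||A||_F = sqrt(58) = 7.6158

7.6158


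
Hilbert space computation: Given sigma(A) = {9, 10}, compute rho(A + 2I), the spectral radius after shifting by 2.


Spectrum of A + 2I = {11, 12}
Spectral radius = max |lambda| over the shifted spectrum
= max(11, 12) = 12

12


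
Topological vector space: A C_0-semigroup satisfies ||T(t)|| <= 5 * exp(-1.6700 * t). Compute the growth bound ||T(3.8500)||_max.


||T(3.8500)|| <= 5 * exp(-1.6700 * 3.8500)
= 5 * exp(-6.4295)
= 5 * 0.0016
= 0.0081

0.0081


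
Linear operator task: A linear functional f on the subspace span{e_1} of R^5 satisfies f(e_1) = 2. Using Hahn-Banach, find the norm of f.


The norm of f is given by ||f|| = sup_{||x||=1} |f(x)|.
On span{e_1}, ||e_1|| = 1, so ||f|| = |f(e_1)| / ||e_1||
= |2| / 1 = 2.0000

2.0000


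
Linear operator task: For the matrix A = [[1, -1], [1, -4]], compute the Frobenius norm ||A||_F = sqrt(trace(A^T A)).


||A||_F^2 = sum a_ij^2
= 1^2 + (-1)^2 + 1^2 + (-4)^2
= 1 + 1 + 1 + 16 = 19
||A||_F = sqrt(19) = 4.3589

4.3589


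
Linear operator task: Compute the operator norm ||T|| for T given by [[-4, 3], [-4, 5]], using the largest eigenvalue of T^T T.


A^T A = [[32, -32], [-32, 34]]
trace(A^T A) = 66, det(A^T A) = 64
discriminant = 66^2 - 4*64 = 4100
Largest eigenvalue of A^T A = (trace + sqrt(disc))/2 = 65.0156
||T|| = sqrt(65.0156) = 8.0632

8.0632


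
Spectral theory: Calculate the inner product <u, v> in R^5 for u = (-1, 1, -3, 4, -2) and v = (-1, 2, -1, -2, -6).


Computing the standard inner product <u, v> = sum u_i * v_i
= -1*-1 + 1*2 + -3*-1 + 4*-2 + -2*-6
= 1 + 2 + 3 + -8 + 12
= 10

10


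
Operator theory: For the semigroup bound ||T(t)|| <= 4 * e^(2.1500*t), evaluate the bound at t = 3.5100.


||T(3.5100)|| <= 4 * exp(2.1500 * 3.5100)
= 4 * exp(7.5465)
= 4 * 1894.1018
= 7576.4070

7576.4070


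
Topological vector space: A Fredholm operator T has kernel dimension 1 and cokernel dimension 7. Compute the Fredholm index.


The Fredholm index is defined as ind(T) = dim(ker T) - dim(coker T)
= 1 - 7
= -6

-6


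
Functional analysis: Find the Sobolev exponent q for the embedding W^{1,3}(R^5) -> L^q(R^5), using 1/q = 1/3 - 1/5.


Using the Sobolev embedding formula: 1/q = 1/p - k/n
1/q = 1/3 - 1/5 = 2/15
q = 1/(2/15) = 15/2 = 7.5000

7.5000


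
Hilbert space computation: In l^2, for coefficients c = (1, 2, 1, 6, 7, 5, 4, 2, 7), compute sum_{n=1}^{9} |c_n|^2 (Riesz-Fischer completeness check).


sum |c_n|^2 = 1^2 + 2^2 + 1^2 + 6^2 + 7^2 + 5^2 + 4^2 + 2^2 + 7^2
= 1 + 4 + 1 + 36 + 49 + 25 + 16 + 4 + 49
= 185

185


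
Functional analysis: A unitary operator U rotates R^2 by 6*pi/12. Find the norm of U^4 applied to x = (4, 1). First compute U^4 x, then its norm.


U is a rotation by theta = 6*pi/12
U^4 = rotation by 4*theta = 24*pi/12 = 0*pi/12 (mod 2*pi)
cos(0*pi/12) = 1.0000, sin(0*pi/12) = 0.0000
U^4 x = (1.0000 * 4 - 0.0000 * 1, 0.0000 * 4 + 1.0000 * 1)
= (4.0000, 1.0000)
||U^4 x|| = sqrt(4.0000^2 + 1.0000^2) = sqrt(17.0000) = 4.1231

4.1231


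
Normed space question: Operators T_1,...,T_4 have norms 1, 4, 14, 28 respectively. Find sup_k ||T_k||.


By the Uniform Boundedness Principle, the supremum of norms is finite.
sup_k ||T_k|| = max(1, 4, 14, 28) = 28

28


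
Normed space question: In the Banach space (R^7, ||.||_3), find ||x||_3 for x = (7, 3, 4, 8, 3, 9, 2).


The l^3 norm = (sum |x_i|^3)^(1/3)
Sum of 3th powers = 343 + 27 + 64 + 512 + 27 + 729 + 8 = 1710
||x||_3 = (1710)^(1/3) = 11.9582

11.9582


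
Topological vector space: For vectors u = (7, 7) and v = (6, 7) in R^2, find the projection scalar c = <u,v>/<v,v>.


Computing <u,v> = 7*6 + 7*7 = 91
Computing <v,v> = 6^2 + 7^2 = 85
Projection coefficient = 91/85 = 1.0706

1.0706


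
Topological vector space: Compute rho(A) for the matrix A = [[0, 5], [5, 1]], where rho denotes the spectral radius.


For a 2x2 matrix, eigenvalues satisfy lambda^2 - (trace)*lambda + det = 0
trace = 0 + 1 = 1
det = 0*1 - 5*5 = -25
discriminant = 1^2 - 4*(-25) = 101
spectral radius = max |eigenvalue| = 5.5249

5.5249


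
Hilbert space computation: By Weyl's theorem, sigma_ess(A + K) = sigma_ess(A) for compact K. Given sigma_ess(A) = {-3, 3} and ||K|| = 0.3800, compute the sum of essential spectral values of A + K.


By Weyl's theorem, the essential spectrum is invariant under compact perturbations.
sigma_ess(A + K) = sigma_ess(A) = {-3, 3}
Sum = -3 + 3 = 0

0


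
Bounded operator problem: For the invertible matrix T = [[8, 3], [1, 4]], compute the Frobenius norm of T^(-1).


det(T) = 8*4 - 3*1 = 29
T^(-1) = (1/29) * [[4, -3], [-1, 8]] = [[0.1379, -0.1034], [-0.0345, 0.2759]]
||T^(-1)||_F^2 = 0.1379^2 + (-0.1034)^2 + (-0.0345)^2 + 0.2759^2 = 0.1070
||T^(-1)||_F = sqrt(0.1070) = 0.3271

0.3271


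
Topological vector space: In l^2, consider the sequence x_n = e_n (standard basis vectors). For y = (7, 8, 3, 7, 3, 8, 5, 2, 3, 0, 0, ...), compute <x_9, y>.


x_9 = e_9 is the standard basis vector with 1 in position 9.
<x_9, y> = y_9 = 3
As n -> infinity, <x_n, y> -> 0, confirming weak convergence of (x_n) to 0.

3


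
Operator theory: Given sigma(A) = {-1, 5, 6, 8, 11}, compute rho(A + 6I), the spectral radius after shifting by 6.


Spectrum of A + 6I = {5, 11, 12, 14, 17}
Spectral radius = max |lambda| over the shifted spectrum
= max(5, 11, 12, 14, 17) = 17

17


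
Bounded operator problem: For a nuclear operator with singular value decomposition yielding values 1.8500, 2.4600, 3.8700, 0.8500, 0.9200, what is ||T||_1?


The nuclear norm is the sum of all singular values.
||T||_1 = 1.8500 + 2.4600 + 3.8700 + 0.8500 + 0.9200
= 9.9500

9.9500


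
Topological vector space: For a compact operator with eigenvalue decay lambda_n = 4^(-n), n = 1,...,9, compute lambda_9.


The eigenvalue formula gives lambda_9 = 1/4^9
= 1/262144
= 3.8147e-06

3.8147e-06


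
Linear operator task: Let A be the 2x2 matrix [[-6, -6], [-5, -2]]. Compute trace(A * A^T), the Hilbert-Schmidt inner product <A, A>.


trace(A * A^T) = sum of squares of all entries
= (-6)^2 + (-6)^2 + (-5)^2 + (-2)^2
= 36 + 36 + 25 + 4
= 101

101


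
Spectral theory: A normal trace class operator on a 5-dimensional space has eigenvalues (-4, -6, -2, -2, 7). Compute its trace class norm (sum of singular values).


For a normal operator, singular values equal |eigenvalues|.
Trace norm = sum |lambda_i| = 4 + 6 + 2 + 2 + 7
= 21

21


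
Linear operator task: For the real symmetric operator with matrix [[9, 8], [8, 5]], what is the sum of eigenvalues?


For a self-adjoint (symmetric) matrix, the eigenvalues are real.
The sum of eigenvalues equals the trace of the matrix.
trace = 9 + 5 = 14

14


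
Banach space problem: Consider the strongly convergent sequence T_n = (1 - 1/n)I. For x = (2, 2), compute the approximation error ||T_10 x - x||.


T_10 x - x = (1 - 1/10)x - x = -x/10
||x|| = sqrt(8) = 2.8284
||T_10 x - x|| = ||x||/10 = 2.8284/10 = 0.2828

0.2828


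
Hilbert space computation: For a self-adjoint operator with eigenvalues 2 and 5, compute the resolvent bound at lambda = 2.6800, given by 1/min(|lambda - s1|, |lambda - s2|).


dist(2.6800, {2, 5}) = min(|2.6800 - 2|, |2.6800 - 5|)
= min(0.6800, 2.3200) = 0.6800
Resolvent bound = 1/0.6800 = 1.4706

1.4706


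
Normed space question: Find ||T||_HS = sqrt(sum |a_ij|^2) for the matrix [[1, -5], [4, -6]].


The Hilbert-Schmidt norm is sqrt(sum of squares of all entries).
Sum of squares = 1^2 + (-5)^2 + 4^2 + (-6)^2
= 1 + 25 + 16 + 36 = 78
||T||_HS = sqrt(78) = 8.8318

8.8318


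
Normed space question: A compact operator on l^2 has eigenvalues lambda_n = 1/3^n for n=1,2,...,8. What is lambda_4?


The eigenvalue formula gives lambda_4 = 1/3^4
= 1/81
= 0.0123

0.0123


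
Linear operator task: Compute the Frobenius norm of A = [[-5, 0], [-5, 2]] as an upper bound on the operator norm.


||A||_F^2 = sum a_ij^2
= (-5)^2 + 0^2 + (-5)^2 + 2^2
= 25 + 0 + 25 + 4 = 54
||A||_F = sqrt(54) = 7.3485

7.3485
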